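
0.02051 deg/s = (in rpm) 0.003418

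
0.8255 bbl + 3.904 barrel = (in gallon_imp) 165.4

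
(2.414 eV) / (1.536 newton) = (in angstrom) 2.518e-09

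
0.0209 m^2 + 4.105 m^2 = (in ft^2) 44.41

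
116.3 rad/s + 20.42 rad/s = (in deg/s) 7833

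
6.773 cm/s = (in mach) 0.0001989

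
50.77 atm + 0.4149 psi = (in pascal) 5.147e+06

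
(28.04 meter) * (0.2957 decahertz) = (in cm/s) 8291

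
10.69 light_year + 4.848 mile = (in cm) 1.011e+19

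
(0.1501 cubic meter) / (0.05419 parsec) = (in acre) 2.218e-20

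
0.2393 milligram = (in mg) 0.2393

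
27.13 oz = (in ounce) 27.13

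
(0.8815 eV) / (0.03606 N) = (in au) 2.618e-29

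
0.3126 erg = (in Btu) 2.963e-11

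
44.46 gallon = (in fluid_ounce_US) 5691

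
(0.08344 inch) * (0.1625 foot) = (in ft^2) 0.00113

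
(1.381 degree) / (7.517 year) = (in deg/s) 5.826e-09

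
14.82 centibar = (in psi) 2.149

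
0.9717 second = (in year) 3.081e-08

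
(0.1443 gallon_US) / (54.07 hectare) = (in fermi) 1.01e+06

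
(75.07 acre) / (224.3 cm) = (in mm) 1.354e+08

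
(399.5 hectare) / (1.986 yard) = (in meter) 2.2e+06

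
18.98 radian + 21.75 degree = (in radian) 19.36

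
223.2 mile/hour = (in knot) 194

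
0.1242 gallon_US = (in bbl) 0.002957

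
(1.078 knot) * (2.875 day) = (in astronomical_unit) 9.208e-07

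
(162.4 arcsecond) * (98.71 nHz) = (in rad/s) 7.772e-11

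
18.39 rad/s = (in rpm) 175.6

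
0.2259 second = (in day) 2.615e-06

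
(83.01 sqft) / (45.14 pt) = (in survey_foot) 1589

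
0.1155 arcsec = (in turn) 8.912e-08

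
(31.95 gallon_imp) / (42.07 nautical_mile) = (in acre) 4.607e-10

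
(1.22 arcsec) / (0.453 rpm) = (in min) 2.078e-06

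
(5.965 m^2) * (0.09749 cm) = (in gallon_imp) 1.279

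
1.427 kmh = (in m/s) 0.3964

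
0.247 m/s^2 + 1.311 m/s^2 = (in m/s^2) 1.558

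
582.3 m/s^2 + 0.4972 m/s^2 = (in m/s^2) 582.8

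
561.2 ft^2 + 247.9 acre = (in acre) 247.9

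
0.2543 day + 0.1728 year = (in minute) 9.119e+04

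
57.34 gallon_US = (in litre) 217.1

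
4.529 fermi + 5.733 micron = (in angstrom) 5.733e+04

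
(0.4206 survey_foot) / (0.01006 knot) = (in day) 0.0002867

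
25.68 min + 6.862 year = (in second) 2.164e+08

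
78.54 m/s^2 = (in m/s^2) 78.54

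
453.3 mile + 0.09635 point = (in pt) 2.068e+09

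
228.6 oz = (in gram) 6481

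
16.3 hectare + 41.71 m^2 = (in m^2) 1.63e+05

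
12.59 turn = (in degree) 4532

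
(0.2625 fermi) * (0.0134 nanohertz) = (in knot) 6.837e-27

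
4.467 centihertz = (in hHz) 0.0004467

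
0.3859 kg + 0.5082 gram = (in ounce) 13.63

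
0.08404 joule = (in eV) 5.245e+17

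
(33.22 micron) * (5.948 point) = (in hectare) 6.971e-12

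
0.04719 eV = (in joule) 7.561e-21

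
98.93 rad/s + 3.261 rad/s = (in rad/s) 102.2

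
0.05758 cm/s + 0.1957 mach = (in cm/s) 6664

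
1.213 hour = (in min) 72.78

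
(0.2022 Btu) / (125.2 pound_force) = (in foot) 1.257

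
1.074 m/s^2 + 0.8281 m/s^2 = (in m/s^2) 1.902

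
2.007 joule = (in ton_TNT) 4.797e-10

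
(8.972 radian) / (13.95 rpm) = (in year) 1.948e-07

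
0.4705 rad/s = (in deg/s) 26.96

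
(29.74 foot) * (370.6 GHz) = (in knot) 6.53e+12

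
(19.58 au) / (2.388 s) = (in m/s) 1.227e+12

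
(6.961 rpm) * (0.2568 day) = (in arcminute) 5.56e+07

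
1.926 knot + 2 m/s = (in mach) 0.008784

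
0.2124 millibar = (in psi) 0.003081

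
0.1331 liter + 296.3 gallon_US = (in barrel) 7.056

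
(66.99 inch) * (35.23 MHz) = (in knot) 1.165e+08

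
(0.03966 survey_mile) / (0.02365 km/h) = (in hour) 2.699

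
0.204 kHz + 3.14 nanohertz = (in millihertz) 2.04e+05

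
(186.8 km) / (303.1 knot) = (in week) 0.001981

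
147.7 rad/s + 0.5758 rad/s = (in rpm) 1416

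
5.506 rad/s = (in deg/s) 315.5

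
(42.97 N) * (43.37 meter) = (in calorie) 445.4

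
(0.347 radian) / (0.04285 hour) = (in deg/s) 0.1289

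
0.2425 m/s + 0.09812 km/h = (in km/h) 0.9711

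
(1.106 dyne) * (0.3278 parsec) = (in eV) 6.982e+29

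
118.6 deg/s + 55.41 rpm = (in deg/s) 451.1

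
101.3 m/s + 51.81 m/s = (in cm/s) 1.531e+04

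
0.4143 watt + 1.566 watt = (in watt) 1.98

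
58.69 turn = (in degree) 2.113e+04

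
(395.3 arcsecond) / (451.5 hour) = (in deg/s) 6.756e-08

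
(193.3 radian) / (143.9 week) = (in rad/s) 2.221e-06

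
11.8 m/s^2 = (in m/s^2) 11.8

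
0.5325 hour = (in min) 31.95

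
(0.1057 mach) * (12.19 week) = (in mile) 1.649e+05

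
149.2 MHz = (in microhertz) 1.492e+14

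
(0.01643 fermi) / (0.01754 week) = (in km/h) 5.576e-21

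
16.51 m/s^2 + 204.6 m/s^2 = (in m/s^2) 221.1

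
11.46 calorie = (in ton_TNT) 1.146e-08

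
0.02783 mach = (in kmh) 34.11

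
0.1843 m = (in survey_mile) 0.0001145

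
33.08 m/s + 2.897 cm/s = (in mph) 74.06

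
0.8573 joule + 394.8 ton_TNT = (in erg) 1.652e+19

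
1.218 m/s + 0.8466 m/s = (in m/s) 2.065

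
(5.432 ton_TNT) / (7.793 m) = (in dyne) 2.916e+14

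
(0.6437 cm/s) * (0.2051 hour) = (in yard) 5.198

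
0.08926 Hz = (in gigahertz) 8.926e-11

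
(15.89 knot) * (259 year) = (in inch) 2.629e+12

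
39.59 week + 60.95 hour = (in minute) 4.027e+05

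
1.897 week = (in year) 0.03638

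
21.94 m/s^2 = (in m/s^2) 21.94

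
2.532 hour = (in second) 9115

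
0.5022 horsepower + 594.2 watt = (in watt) 968.7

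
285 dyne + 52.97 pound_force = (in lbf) 52.97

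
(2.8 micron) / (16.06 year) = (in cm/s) 5.528e-13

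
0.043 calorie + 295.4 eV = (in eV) 1.123e+18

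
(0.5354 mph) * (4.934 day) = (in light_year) 1.078e-11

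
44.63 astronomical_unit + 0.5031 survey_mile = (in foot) 2.19e+13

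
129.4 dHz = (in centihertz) 1294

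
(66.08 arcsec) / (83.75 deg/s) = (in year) 6.95e-12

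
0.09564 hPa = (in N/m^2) 9.564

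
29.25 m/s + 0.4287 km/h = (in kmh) 105.7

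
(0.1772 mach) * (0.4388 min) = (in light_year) 1.679e-13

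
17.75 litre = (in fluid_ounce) 600.2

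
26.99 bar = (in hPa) 2.699e+04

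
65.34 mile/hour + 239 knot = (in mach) 0.4469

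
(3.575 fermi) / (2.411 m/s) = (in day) 1.716e-20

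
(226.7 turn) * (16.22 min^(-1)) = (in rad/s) 385.1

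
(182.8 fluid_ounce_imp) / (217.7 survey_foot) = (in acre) 1.934e-08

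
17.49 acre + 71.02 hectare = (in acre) 193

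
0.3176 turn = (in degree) 114.3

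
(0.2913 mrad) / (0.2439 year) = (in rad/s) 3.787e-11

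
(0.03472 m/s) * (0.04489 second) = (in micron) 1559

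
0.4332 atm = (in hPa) 438.9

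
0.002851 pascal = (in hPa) 2.851e-05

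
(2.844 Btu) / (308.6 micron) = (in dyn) 9.723e+11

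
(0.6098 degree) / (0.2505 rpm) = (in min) 0.006762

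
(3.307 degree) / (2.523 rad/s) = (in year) 7.254e-10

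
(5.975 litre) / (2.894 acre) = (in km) 5.102e-10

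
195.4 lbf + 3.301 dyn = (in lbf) 195.4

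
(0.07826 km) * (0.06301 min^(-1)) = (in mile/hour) 0.1838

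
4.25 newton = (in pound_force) 0.9554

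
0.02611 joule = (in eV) 1.63e+17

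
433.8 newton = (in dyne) 4.338e+07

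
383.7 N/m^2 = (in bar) 0.003837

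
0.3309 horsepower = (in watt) 246.8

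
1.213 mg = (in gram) 0.001213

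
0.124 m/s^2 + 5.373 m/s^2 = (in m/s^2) 5.497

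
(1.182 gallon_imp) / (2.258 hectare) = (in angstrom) 2380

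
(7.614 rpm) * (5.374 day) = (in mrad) 3.702e+08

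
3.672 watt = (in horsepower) 0.004924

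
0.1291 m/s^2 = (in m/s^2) 0.1291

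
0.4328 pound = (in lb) 0.4328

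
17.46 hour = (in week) 0.1039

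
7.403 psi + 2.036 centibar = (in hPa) 530.8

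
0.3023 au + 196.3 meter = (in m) 4.522e+10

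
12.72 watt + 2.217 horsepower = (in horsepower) 2.234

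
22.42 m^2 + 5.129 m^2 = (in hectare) 0.002755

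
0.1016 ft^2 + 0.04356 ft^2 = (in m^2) 0.01349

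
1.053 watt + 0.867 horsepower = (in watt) 647.6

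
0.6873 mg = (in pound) 1.515e-06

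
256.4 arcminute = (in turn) 0.01187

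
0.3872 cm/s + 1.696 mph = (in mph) 1.705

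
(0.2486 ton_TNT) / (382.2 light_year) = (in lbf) 6.467e-11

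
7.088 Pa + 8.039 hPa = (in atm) 0.008004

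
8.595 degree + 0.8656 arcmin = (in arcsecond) 3.099e+04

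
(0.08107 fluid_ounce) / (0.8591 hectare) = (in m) 2.791e-10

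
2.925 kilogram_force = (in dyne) 2.868e+06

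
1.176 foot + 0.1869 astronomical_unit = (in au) 0.1869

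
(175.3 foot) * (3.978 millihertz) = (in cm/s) 21.26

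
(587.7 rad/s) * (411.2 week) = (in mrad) 1.462e+14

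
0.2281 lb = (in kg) 0.1035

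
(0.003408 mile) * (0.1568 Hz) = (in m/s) 0.86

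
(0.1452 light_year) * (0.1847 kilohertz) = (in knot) 4.932e+17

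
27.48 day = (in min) 3.957e+04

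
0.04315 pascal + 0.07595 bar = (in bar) 0.07595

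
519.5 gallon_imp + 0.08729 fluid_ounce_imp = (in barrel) 14.85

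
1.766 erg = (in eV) 1.102e+12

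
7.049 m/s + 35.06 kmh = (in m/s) 16.79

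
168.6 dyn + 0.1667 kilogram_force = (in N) 1.636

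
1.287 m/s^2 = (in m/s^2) 1.287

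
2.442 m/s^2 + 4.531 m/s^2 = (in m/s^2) 6.973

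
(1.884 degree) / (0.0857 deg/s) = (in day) 0.0002544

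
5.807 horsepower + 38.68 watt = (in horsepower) 5.859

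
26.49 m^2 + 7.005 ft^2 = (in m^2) 27.14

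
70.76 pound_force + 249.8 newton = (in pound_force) 126.9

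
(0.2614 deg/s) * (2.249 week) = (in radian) 6206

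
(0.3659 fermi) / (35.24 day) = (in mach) 3.529e-25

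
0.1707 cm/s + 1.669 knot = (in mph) 1.924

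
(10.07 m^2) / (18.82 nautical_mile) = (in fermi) 2.889e+11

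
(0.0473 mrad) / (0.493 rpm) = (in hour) 2.545e-07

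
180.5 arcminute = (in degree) 3.008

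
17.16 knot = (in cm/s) 882.8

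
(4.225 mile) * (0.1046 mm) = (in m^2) 0.7112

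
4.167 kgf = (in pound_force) 9.187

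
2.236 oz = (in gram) 63.39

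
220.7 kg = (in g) 2.207e+05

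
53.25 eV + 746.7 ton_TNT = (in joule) 3.124e+12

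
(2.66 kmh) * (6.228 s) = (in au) 3.076e-11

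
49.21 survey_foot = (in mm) 1.5e+04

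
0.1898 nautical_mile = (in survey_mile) 0.2184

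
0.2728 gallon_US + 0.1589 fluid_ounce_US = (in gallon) 0.274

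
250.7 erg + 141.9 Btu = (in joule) 1.497e+05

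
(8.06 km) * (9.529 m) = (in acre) 18.98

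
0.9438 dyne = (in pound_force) 2.122e-06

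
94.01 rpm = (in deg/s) 564.1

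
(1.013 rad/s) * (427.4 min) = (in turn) 4134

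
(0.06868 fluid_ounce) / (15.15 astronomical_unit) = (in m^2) 8.962e-19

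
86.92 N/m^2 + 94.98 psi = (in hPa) 6550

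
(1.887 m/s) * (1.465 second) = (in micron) 2.764e+06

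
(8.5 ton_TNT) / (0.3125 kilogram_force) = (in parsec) 3.761e-07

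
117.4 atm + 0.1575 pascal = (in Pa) 1.19e+07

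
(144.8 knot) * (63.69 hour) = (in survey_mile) 1.061e+04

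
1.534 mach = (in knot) 1015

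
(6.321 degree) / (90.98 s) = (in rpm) 0.01158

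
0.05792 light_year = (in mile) 3.405e+11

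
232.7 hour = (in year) 0.02656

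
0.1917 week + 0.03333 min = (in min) 1932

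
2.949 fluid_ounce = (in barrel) 0.0005485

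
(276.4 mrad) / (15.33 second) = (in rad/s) 0.01803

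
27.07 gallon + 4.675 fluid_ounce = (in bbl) 0.6454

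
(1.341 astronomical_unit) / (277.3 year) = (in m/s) 22.94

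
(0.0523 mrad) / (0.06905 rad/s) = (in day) 8.766e-09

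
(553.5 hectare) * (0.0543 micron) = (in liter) 300.6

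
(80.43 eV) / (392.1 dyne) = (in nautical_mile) 1.775e-18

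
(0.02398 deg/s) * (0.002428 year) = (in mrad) 3.205e+04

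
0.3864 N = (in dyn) 3.864e+04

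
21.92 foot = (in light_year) 7.062e-16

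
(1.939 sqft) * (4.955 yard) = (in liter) 816.2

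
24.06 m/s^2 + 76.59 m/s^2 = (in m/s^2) 100.7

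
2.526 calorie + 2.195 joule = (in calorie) 3.051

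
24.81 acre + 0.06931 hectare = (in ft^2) 1.088e+06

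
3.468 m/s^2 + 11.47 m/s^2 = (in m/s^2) 14.94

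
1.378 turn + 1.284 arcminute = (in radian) 8.659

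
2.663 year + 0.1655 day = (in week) 138.9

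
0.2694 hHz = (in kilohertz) 0.02694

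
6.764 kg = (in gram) 6764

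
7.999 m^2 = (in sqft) 86.1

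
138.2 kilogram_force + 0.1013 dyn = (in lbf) 304.7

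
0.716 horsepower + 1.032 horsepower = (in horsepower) 1.748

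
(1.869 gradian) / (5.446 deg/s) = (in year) 9.794e-09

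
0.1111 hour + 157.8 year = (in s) 4.976e+09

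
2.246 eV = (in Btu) 3.411e-22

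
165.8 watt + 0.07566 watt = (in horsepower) 0.2224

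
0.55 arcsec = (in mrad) 0.002666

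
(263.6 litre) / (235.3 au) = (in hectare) 7.489e-19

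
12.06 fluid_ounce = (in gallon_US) 0.09422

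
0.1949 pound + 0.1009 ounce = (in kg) 0.09127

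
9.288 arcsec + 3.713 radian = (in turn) 0.5909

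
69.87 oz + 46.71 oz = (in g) 3305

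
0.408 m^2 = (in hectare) 4.08e-05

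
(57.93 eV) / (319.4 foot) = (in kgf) 9.722e-21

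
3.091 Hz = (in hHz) 0.03091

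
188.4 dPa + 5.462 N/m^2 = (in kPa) 0.0243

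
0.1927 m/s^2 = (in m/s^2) 0.1927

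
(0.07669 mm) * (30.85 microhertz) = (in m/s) 2.366e-09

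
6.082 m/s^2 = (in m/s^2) 6.082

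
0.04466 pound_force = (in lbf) 0.04466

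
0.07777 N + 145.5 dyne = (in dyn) 7922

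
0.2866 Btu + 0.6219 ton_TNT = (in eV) 1.624e+28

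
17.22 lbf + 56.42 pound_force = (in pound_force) 73.64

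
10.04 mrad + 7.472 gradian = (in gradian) 8.111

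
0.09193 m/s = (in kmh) 0.3309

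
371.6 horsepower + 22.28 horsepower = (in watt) 2.937e+05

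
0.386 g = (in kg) 0.000386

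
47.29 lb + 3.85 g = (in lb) 47.3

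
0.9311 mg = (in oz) 3.284e-05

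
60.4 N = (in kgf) 6.159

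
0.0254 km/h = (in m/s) 0.007056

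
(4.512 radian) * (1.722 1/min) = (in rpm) 1.237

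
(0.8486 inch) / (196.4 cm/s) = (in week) 1.815e-08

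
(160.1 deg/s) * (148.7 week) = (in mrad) 2.513e+11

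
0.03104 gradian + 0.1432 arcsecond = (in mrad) 0.4883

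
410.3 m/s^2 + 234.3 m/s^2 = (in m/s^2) 644.6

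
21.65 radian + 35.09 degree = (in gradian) 1417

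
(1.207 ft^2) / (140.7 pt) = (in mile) 0.001404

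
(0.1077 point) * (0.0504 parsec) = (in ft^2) 6.36e+11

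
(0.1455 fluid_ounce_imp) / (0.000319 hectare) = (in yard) 1.417e-06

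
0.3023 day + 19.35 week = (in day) 135.8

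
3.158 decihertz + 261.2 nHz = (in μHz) 3.158e+05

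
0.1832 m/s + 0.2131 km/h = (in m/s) 0.2424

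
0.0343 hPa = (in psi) 0.0004975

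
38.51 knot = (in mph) 44.32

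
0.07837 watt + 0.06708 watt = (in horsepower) 0.0001951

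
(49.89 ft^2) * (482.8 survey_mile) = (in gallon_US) 9.514e+08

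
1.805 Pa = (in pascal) 1.805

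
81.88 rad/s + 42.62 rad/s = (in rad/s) 124.5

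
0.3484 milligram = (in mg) 0.3484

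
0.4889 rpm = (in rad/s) 0.0512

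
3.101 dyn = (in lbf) 6.971e-06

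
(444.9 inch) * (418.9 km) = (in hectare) 473.4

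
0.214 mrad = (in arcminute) 0.7357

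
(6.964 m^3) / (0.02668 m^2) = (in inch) 1.028e+04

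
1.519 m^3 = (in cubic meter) 1.519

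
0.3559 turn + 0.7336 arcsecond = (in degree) 128.1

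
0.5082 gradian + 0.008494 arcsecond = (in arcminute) 27.44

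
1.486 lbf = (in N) 6.61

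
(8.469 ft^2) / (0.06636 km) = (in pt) 33.61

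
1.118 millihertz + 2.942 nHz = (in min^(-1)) 0.06708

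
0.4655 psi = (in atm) 0.03168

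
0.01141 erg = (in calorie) 2.727e-10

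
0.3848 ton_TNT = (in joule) 1.61e+09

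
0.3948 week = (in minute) 3980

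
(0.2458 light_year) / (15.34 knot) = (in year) 9.344e+06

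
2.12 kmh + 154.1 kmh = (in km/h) 156.2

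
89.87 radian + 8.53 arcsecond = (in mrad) 8.987e+04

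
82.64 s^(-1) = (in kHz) 0.08264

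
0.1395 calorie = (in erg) 5.837e+06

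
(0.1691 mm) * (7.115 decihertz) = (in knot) 0.0002339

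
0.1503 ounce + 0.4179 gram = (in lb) 0.01032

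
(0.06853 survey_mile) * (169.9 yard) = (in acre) 4.234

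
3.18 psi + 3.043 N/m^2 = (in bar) 0.2193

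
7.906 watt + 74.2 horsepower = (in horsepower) 74.21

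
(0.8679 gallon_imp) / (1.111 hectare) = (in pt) 0.001007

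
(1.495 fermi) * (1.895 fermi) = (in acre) 7.001e-34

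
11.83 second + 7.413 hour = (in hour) 7.416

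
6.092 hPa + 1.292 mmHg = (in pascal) 781.5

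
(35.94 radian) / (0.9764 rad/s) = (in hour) 0.01022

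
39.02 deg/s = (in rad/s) 0.681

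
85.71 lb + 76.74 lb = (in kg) 73.69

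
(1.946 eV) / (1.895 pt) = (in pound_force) 1.048e-16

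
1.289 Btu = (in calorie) 325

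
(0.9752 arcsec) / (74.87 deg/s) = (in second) 3.618e-06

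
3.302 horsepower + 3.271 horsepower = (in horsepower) 6.573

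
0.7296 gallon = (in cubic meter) 0.002762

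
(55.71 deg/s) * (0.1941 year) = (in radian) 5.952e+06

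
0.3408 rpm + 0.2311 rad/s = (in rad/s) 0.2668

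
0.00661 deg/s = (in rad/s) 0.0001154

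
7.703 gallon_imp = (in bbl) 0.2203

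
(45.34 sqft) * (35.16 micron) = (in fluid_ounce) 5.008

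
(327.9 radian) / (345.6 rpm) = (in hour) 0.002517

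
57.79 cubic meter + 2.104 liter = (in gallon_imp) 1.271e+04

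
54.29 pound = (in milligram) 2.463e+07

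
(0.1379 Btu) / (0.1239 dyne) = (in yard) 1.284e+08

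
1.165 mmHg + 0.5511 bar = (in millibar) 552.7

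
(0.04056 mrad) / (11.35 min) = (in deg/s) 3.413e-06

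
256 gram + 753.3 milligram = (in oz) 9.057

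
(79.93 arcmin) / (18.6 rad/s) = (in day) 1.447e-08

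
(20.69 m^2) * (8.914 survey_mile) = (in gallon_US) 7.841e+07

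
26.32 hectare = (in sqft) 2.833e+06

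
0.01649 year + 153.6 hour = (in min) 1.788e+04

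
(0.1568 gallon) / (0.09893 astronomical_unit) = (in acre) 9.91e-18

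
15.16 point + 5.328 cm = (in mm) 58.63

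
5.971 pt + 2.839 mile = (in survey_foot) 1.499e+04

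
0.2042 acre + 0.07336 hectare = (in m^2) 1560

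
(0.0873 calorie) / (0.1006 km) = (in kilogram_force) 0.0003702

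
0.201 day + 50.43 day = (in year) 0.1387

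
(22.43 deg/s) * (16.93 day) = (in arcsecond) 1.181e+11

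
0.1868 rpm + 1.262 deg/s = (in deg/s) 2.383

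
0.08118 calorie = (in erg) 3.397e+06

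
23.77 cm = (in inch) 9.358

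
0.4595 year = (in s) 1.449e+07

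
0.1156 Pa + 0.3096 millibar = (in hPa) 0.3108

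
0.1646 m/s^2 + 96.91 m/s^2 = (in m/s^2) 97.07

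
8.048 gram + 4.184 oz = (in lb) 0.2792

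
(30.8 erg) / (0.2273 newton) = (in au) 9.058e-17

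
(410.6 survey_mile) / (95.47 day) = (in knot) 0.1557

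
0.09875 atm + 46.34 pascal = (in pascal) 1.005e+04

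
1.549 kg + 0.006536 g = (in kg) 1.549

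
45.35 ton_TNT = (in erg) 1.897e+18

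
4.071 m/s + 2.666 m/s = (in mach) 0.01979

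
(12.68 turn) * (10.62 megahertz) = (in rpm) 8.08e+09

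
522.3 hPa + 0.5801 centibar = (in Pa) 5.281e+04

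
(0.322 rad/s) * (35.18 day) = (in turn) 1.558e+05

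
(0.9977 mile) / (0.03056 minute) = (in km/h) 3152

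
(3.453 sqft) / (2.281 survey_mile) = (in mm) 0.08739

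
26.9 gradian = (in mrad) 422.5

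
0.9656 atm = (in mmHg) 733.9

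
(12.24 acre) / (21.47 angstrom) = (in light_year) 0.002439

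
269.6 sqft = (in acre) 0.006189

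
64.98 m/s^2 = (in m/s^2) 64.98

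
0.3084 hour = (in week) 0.001836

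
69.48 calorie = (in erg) 2.907e+09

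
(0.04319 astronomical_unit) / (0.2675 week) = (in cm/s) 3.994e+06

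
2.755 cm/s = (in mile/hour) 0.06163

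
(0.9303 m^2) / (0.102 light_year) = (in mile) 5.99e-19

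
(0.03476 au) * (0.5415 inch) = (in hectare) 7152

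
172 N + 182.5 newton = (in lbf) 79.69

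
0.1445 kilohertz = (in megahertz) 0.0001445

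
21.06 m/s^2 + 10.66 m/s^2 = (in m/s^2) 31.72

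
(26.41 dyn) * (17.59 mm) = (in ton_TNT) 1.11e-15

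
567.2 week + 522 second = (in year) 10.88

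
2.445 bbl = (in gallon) 102.7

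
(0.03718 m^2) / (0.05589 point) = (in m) 1886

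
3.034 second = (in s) 3.034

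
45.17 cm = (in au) 3.019e-12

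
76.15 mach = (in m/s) 2.593e+04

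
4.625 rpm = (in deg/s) 27.75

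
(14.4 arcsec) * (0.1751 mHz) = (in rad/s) 1.222e-08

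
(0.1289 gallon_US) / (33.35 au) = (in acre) 2.417e-20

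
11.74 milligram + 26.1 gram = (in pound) 0.05757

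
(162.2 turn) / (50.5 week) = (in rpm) 0.0003186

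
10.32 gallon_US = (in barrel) 0.2457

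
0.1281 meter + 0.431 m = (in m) 0.5591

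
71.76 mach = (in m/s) 2.443e+04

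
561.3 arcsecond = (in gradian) 0.1732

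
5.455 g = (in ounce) 0.1924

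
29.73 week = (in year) 0.5702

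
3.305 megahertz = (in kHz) 3305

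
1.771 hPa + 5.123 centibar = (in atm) 0.05231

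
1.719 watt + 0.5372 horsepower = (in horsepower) 0.5395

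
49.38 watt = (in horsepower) 0.06622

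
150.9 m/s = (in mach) 0.4432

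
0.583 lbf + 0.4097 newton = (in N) 3.003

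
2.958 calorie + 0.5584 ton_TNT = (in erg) 2.336e+16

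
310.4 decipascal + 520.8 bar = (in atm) 514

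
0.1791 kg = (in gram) 179.1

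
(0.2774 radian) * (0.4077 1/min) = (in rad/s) 0.001885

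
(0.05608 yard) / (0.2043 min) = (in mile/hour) 0.009358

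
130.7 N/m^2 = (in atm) 0.00129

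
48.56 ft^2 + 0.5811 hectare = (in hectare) 0.5816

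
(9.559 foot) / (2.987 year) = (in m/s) 3.093e-08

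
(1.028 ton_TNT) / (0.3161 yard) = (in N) 1.488e+10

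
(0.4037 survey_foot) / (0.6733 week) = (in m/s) 3.022e-07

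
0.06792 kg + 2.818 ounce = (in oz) 5.214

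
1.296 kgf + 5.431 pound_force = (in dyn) 3.687e+06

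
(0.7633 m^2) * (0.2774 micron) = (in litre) 0.0002117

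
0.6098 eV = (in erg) 9.77e-13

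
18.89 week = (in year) 0.3623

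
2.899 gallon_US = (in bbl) 0.06902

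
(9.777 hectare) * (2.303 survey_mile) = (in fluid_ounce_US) 1.225e+13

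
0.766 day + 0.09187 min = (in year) 0.002099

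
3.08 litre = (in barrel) 0.01937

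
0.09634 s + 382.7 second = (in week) 0.0006329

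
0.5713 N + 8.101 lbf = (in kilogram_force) 3.733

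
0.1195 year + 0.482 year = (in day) 219.5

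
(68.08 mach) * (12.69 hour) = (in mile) 6.58e+05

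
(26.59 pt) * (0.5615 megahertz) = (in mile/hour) 1.178e+04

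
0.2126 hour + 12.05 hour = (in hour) 12.26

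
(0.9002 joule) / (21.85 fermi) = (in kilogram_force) 4.201e+12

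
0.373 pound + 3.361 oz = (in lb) 0.5831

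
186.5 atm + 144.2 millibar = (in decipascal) 1.891e+08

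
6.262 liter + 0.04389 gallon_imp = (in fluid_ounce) 218.5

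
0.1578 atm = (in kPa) 15.99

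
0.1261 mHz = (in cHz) 0.01261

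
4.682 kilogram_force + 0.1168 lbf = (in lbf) 10.44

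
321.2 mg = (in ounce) 0.01133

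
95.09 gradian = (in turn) 0.2377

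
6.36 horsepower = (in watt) 4743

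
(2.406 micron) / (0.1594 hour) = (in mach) 1.231e-11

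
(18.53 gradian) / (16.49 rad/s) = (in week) 2.919e-08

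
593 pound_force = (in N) 2638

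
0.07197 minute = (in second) 4.318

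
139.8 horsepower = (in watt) 1.042e+05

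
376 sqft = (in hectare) 0.003493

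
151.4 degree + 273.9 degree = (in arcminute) 2.552e+04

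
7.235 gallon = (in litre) 27.39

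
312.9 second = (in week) 0.0005174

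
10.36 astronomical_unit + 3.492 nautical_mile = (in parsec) 5.023e-05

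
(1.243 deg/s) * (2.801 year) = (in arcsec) 3.953e+11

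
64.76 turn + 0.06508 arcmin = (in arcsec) 8.393e+07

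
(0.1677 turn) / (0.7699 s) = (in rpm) 13.07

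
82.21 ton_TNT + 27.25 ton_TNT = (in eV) 2.858e+30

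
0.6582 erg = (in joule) 6.582e-08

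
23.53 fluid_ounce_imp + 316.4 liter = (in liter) 317.1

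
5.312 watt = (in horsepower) 0.007124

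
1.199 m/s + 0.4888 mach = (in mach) 0.4923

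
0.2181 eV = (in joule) 3.494e-20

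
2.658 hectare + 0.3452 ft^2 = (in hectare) 2.658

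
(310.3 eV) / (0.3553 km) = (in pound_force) 3.146e-20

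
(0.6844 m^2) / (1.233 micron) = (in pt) 1.573e+09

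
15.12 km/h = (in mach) 0.01233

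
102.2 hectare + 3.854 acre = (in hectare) 103.8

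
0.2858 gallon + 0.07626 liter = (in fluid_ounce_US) 39.16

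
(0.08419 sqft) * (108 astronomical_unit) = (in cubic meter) 1.264e+11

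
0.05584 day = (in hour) 1.34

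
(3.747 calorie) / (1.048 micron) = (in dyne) 1.496e+12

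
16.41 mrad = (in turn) 0.002612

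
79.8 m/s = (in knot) 155.1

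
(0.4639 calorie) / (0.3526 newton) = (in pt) 1.56e+04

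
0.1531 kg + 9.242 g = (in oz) 5.726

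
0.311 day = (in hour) 7.464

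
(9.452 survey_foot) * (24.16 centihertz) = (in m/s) 0.696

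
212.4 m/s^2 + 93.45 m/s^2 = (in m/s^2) 305.9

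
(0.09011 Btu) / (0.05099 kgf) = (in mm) 1.901e+05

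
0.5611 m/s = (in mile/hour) 1.255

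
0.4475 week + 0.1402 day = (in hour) 78.54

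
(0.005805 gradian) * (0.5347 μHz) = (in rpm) 4.656e-10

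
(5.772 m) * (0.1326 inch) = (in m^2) 0.01944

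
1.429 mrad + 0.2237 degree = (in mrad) 5.333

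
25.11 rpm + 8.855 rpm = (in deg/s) 203.8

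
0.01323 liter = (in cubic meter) 1.323e-05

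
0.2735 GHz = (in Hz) 2.735e+08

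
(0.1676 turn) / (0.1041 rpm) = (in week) 0.0001597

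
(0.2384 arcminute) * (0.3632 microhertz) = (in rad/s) 2.519e-11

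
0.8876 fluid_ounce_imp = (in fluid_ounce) 0.8528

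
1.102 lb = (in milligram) 4.999e+05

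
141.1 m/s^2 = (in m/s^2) 141.1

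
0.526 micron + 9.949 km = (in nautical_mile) 5.372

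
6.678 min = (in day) 0.004638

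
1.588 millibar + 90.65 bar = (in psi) 1315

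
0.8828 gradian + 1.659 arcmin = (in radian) 0.01435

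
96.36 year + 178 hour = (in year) 96.38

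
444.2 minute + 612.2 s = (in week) 0.04508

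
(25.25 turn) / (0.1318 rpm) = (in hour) 3.193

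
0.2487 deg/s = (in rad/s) 0.004341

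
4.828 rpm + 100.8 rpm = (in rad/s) 11.06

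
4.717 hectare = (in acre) 11.66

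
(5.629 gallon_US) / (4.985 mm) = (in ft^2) 46.01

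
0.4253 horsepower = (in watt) 317.1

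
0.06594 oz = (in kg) 0.001869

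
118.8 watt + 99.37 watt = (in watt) 218.2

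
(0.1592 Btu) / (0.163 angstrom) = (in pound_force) 2.317e+12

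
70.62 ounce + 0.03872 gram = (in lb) 4.414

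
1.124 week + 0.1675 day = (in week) 1.148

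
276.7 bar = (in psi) 4013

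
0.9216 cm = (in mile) 5.727e-06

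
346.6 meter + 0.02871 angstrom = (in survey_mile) 0.2154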